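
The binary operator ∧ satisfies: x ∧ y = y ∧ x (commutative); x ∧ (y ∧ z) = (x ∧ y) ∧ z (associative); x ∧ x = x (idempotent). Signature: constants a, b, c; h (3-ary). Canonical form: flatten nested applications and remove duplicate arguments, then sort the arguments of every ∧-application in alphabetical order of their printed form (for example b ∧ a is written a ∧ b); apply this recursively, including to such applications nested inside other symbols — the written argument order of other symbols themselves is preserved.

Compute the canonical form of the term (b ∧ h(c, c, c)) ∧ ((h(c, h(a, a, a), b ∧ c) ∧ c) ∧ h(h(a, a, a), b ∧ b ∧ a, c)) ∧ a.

Answer: a ∧ b ∧ c ∧ h(c, c, c) ∧ h(c, h(a, a, a), b ∧ c) ∧ h(h(a, a, a), a ∧ b, c)

Derivation:
Merge nested applications:  b ∧ h(c, c, c) ∧ h(c, h(a, a, a), b ∧ c) ∧ c ∧ h(h(a, a, a), b ∧ b ∧ a, c) ∧ a
Simplify inside:  h(h(a, a, a), b ∧ b ∧ a, c)  →  h(h(a, a, a), a ∧ b, c)
Order the arguments:  a ∧ b ∧ c ∧ h(c, c, c) ∧ h(c, h(a, a, a), b ∧ c) ∧ h(h(a, a, a), a ∧ b, c)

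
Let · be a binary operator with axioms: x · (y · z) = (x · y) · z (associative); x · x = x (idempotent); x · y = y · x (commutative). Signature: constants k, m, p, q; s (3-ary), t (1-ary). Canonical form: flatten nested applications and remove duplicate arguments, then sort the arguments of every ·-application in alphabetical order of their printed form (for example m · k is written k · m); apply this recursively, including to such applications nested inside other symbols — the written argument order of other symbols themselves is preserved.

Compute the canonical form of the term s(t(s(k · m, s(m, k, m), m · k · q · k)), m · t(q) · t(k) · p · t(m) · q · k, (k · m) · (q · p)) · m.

Answer: m · s(t(s(k · m, s(m, k, m), k · m · q)), k · m · p · q · t(k) · t(m) · t(q), k · m · p · q)

Derivation:
Canonicalize subterm:  s(t(s(k · m, s(m, k, m), m · k · q · k)), m · t(q) · t(k) · p · t(m) · q · k, (k · m) · (q · p))  →  s(t(s(k · m, s(m, k, m), k · m · q)), k · m · p · q · t(k) · t(m) · t(q), k · m · p · q)
Sort:  m · s(t(s(k · m, s(m, k, m), k · m · q)), k · m · p · q · t(k) · t(m) · t(q), k · m · p · q)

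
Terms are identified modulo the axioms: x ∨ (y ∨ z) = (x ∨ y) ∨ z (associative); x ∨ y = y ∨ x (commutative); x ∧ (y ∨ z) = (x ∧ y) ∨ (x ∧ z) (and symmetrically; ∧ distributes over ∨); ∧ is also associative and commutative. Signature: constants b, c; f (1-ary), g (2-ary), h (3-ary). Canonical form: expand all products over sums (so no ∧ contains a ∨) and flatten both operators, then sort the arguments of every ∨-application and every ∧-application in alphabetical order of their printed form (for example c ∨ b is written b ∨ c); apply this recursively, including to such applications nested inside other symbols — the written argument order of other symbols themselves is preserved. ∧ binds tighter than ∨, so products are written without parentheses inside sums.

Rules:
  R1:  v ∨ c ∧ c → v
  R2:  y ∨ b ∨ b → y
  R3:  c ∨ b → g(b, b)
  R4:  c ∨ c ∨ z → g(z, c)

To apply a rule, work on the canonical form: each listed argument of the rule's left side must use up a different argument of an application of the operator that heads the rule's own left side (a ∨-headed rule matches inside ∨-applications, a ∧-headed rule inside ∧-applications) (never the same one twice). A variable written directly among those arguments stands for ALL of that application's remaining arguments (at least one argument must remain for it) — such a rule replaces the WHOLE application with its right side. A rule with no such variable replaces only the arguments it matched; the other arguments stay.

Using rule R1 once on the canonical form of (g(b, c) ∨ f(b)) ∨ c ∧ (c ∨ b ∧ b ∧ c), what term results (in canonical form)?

Answer: b ∧ b ∧ c ∧ c ∨ f(b) ∨ g(b, c)

Derivation:
Canonical form:  b ∧ b ∧ c ∧ c ∨ c ∧ c ∨ f(b) ∨ g(b, c)
R1 matches:  uses c ∧ c;  v := b ∧ b ∧ c ∧ c ∨ f(b) ∨ g(b, c)
Every leftover argument binds to the variable; the entire application is replaced.
New term:  b ∧ b ∧ c ∧ c ∨ f(b) ∨ g(b, c)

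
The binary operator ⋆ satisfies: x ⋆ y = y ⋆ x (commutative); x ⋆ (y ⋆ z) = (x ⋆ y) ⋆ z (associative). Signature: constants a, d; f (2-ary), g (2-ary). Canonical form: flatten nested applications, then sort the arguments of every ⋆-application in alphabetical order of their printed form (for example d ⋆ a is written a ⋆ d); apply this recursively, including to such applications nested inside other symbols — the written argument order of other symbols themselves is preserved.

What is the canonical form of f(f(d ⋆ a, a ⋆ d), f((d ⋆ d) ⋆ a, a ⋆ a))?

Work inside:  (d ⋆ d) ⋆ a
Merge nested applications:  d ⋆ d ⋆ a
Sort arguments:  a ⋆ d ⋆ d
Put back:  f(f(a ⋆ d, a ⋆ d), f(a ⋆ d ⋆ d, a ⋆ a))

Answer: f(f(a ⋆ d, a ⋆ d), f(a ⋆ d ⋆ d, a ⋆ a))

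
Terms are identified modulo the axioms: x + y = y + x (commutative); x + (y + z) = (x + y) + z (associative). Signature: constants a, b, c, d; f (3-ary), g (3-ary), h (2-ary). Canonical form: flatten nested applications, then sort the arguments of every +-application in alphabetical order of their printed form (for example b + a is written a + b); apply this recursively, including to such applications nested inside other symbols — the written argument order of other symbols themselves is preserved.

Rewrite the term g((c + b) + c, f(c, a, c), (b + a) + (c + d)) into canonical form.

Answer: g(b + c + c, f(c, a, c), a + b + c + d)

Derivation:
Focus inside:  (b + a) + (c + d)
Merge nested applications:  b + a + c + d
Sort arguments:  a + b + c + d
Reassemble:  g(b + c + c, f(c, a, c), a + b + c + d)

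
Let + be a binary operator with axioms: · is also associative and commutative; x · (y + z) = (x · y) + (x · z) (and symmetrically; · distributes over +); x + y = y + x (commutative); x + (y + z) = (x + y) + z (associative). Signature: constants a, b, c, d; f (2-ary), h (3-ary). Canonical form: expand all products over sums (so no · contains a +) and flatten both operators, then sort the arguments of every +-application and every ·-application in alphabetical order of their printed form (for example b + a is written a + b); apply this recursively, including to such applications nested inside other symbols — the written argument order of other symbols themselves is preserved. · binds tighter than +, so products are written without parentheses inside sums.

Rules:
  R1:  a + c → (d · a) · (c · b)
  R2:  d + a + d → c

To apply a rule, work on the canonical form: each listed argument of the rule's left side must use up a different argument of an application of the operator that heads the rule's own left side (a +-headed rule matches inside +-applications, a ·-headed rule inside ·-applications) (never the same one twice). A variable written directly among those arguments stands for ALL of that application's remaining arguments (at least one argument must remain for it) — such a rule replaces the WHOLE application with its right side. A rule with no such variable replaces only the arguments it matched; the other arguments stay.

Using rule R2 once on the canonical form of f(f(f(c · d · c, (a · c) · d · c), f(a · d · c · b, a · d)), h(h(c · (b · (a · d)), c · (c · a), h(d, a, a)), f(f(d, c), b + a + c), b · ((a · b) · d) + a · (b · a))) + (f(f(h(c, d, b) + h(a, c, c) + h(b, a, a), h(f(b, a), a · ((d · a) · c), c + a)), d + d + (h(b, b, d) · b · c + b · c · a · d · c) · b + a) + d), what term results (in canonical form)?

Answer: d + f(f(f(c · c · d, a · c · c · d), f(a · b · c · d, a · d)), h(h(a · b · c · d, a · c · c, h(d, a, a)), f(f(d, c), a + b + c), a · a · b + a · b · b · d)) + f(f(h(a, c, c) + h(b, a, a) + h(c, d, b), h(f(b, a), a · a · c · d, a + c)), a · b · b · c · c · d + b · b · c · h(b, b, d) + c)

Derivation:
Canonical form:  d + f(f(f(c · c · d, a · c · c · d), f(a · b · c · d, a · d)), h(h(a · b · c · d, a · c · c, h(d, a, a)), f(f(d, c), a + b + c), a · a · b + a · b · b · d)) + f(f(h(a, c, c) + h(b, a, a) + h(c, d, b), h(f(b, a), a · a · c · d, a + c)), a + a · b · b · c · c · d + b · b · c · h(b, b, d) + d + d)
R2 matches:  uses a, d, d
Giving:  d + f(f(f(c · c · d, a · c · c · d), f(a · b · c · d, a · d)), h(h(a · b · c · d, a · c · c, h(d, a, a)), f(f(d, c), a + b + c), a · a · b + a · b · b · d)) + f(f(h(a, c, c) + h(b, a, a) + h(c, d, b), h(f(b, a), a · a · c · d, a + c)), a · b · b · c · c · d + b · b · c · h(b, b, d) + c)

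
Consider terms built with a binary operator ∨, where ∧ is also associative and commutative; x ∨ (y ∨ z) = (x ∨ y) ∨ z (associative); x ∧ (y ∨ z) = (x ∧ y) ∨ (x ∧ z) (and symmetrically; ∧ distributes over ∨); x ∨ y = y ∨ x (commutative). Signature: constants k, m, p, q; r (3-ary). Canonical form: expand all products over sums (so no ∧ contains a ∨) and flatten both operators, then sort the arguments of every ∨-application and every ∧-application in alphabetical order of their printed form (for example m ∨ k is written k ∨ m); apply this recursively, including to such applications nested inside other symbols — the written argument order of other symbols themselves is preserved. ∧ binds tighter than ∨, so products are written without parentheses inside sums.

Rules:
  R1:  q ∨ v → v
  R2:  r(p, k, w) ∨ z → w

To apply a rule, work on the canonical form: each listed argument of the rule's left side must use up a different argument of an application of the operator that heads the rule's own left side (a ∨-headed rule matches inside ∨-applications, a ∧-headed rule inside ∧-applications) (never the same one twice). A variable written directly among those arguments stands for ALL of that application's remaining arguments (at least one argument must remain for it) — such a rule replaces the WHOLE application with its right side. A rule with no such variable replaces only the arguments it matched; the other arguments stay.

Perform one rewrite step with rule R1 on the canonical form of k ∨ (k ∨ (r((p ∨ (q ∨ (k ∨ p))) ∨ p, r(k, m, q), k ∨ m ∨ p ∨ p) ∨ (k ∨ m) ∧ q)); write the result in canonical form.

Canonical form:  k ∨ k ∨ k ∧ q ∨ m ∧ q ∨ r(k ∨ p ∨ p ∨ p ∨ q, r(k, m, q), k ∨ m ∨ p ∨ p)
Match R1:  consume q;  v := k ∨ p ∨ p ∨ p
Every leftover argument binds to the variable; the entire application is replaced.
Result:  k ∨ k ∨ k ∧ q ∨ m ∧ q ∨ r(k ∨ p ∨ p ∨ p, r(k, m, q), k ∨ m ∨ p ∨ p)

Answer: k ∨ k ∨ k ∧ q ∨ m ∧ q ∨ r(k ∨ p ∨ p ∨ p, r(k, m, q), k ∨ m ∨ p ∨ p)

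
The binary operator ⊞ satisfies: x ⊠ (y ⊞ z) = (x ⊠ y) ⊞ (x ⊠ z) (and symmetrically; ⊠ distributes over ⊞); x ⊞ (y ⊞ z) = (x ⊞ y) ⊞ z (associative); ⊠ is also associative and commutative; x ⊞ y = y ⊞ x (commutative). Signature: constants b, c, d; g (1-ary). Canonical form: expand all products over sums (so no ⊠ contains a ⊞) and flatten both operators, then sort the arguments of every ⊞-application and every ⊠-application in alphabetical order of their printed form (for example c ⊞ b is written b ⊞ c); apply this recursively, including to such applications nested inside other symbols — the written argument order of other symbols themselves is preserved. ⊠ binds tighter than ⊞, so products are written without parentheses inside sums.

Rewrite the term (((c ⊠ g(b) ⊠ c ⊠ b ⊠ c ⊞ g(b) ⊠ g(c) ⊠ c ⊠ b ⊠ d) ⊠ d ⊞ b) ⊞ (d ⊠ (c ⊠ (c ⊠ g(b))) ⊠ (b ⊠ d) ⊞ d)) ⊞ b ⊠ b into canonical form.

Answer: b ⊞ b ⊠ b ⊞ b ⊠ c ⊠ c ⊠ c ⊠ d ⊠ g(b) ⊞ b ⊠ c ⊠ c ⊠ d ⊠ d ⊠ g(b) ⊞ b ⊠ c ⊠ d ⊠ d ⊠ g(b) ⊠ g(c) ⊞ d

Derivation:
Expand:  b ⊠ c ⊠ c ⊠ c ⊠ d ⊠ g(b) ⊞ b ⊠ c ⊠ d ⊠ d ⊠ g(b) ⊠ g(c) ⊞ b ⊞ b ⊠ c ⊠ c ⊠ d ⊠ d ⊠ g(b) ⊞ d ⊞ b ⊠ b
Sort:  b ⊞ b ⊠ b ⊞ b ⊠ c ⊠ c ⊠ c ⊠ d ⊠ g(b) ⊞ b ⊠ c ⊠ c ⊠ d ⊠ d ⊠ g(b) ⊞ b ⊠ c ⊠ d ⊠ d ⊠ g(b) ⊠ g(c) ⊞ d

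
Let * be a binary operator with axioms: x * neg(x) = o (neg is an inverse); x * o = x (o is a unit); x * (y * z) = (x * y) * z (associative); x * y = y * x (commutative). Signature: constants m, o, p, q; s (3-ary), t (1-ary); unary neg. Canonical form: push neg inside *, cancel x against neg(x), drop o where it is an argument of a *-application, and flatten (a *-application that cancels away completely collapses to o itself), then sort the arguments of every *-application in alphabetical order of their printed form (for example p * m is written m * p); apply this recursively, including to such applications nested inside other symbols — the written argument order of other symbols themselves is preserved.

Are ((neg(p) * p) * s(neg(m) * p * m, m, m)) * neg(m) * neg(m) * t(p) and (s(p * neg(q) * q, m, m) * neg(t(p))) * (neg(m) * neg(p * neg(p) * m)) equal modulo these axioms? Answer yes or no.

Left:  ((neg(p) * p) * s(neg(m) * p * m, m, m)) * neg(m) * neg(m) * t(p)
  Cancel:  p cancels
  Collect terms:  s(p, m, m) * neg(m) * neg(m) * t(p)
  Order the arguments:  neg(m) * neg(m) * s(p, m, m) * t(p)
Right:  (s(p * neg(q) * q, m, m) * neg(t(p))) * (neg(m) * neg(p * neg(p) * m))
  Push neg inside:  distribute neg over * and collapse double neg
  Cancel inverse pairs:  p cancels
  Combine occurrences:  s(p, m, m) * neg(t(p)) * neg(m) * neg(m)
  Order the arguments:  neg(m) * neg(m) * neg(t(p)) * s(p, m, m)

Answer: no — neg(m) * neg(m) * s(p, m, m) * t(p) vs neg(m) * neg(m) * neg(t(p)) * s(p, m, m)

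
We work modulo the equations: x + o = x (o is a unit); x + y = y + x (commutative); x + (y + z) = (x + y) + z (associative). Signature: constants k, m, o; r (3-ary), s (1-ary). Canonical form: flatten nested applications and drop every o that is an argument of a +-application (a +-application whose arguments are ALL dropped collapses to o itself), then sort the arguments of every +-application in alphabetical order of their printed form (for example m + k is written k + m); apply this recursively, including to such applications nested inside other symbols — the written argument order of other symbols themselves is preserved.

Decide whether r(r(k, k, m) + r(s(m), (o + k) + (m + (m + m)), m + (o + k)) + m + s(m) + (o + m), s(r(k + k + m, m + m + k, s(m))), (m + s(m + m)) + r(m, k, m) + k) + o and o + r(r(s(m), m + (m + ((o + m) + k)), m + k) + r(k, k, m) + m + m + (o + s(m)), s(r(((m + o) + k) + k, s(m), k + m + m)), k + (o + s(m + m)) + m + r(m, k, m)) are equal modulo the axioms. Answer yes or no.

Answer: no — r(m + m + r(k, k, m) + r(s(m), k + m + m + m, k + m) + s(m), s(r(k + k + m, k + m + m, s(m))), k + m + r(m, k, m) + s(m + m)) vs r(m + m + r(k, k, m) + r(s(m), k + m + m + m, k + m) + s(m), s(r(k + k + m, s(m), k + m + m)), k + m + r(m, k, m) + s(m + m))

Derivation:
Left:  r(r(k, k, m) + r(s(m), (o + k) + (m + (m + m)), m + (o + k)) + m + s(m) + (o + m), s(r(k + k + m, m + m + k, s(m))), (m + s(m + m)) + r(m, k, m) + k) + o
  Simplify inside:  r(r(k, k, m) + r(s(m), (o + k) + (m + (m + m)), m + (o + k)) + m + s(m) + (o + m), s(r(k + k + m, m + m + k, s(m))), (m + s(m + m)) + r(m, k, m) + k)  →  r(m + m + r(k, k, m) + r(s(m), k + m + m + m, k + m) + s(m), s(r(k + k + m, k + m + m, s(m))), k + m + r(m, k, m) + s(m + m))
  Unit:  drop o
  Sort:  r(m + m + r(k, k, m) + r(s(m), k + m + m + m, k + m) + s(m), s(r(k + k + m, k + m + m, s(m))), k + m + r(m, k, m) + s(m + m))
Right:  o + r(r(s(m), m + (m + ((o + m) + k)), m + k) + r(k, k, m) + m + m + (o + s(m)), s(r(((m + o) + k) + k, s(m), k + m + m)), k + (o + s(m + m)) + m + r(m, k, m))
  Simplify inside:  r(r(s(m), m + (m + ((o + m) + k)), m + k) + r(k, k, m) + m + m + (o + s(m)), s(r(((m + o) + k) + k, s(m), k + m + m)), k + (o + s(m + m)) + m + r(m, k, m))  →  r(m + m + r(k, k, m) + r(s(m), k + m + m + m, k + m) + s(m), s(r(k + k + m, s(m), k + m + m)), k + m + r(m, k, m) + s(m + m))
  Drop the unit:  drop o
  Sort arguments:  r(m + m + r(k, k, m) + r(s(m), k + m + m + m, k + m) + s(m), s(r(k + k + m, s(m), k + m + m)), k + m + r(m, k, m) + s(m + m))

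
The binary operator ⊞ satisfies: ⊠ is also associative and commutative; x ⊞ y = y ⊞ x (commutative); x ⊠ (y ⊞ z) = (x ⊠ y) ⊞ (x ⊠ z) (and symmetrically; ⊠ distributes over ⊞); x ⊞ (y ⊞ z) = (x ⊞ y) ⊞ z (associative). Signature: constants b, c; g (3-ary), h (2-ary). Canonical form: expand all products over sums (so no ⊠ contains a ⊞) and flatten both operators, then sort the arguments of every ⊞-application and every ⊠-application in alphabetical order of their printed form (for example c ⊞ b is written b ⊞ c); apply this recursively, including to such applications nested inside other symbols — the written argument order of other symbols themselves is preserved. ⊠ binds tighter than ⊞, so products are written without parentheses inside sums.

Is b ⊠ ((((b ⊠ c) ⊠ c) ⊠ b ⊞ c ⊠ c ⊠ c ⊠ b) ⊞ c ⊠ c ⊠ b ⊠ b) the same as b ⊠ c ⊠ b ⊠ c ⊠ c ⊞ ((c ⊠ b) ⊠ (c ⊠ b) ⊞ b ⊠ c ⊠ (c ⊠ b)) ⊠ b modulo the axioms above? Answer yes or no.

Left:  b ⊠ ((((b ⊠ c) ⊠ c) ⊠ b ⊞ c ⊠ c ⊠ c ⊠ b) ⊞ c ⊠ c ⊠ b ⊠ b)
  Distribute:  b ⊠ b ⊠ b ⊠ c ⊠ c ⊞ b ⊠ b ⊠ c ⊠ c ⊠ c ⊞ b ⊠ b ⊠ b ⊠ c ⊠ c
  Sort arguments:  b ⊠ b ⊠ b ⊠ c ⊠ c ⊞ b ⊠ b ⊠ b ⊠ c ⊠ c ⊞ b ⊠ b ⊠ c ⊠ c ⊠ c
Right:  b ⊠ c ⊠ b ⊠ c ⊠ c ⊞ ((c ⊠ b) ⊠ (c ⊠ b) ⊞ b ⊠ c ⊠ (c ⊠ b)) ⊠ b
  Expand:  b ⊠ b ⊠ c ⊠ c ⊠ c ⊞ b ⊠ b ⊠ b ⊠ c ⊠ c ⊞ b ⊠ b ⊠ b ⊠ c ⊠ c
  Sort:  b ⊠ b ⊠ b ⊠ c ⊠ c ⊞ b ⊠ b ⊠ b ⊠ c ⊠ c ⊞ b ⊠ b ⊠ c ⊠ c ⊠ c

Answer: yes — both canonical forms are b ⊠ b ⊠ b ⊠ c ⊠ c ⊞ b ⊠ b ⊠ b ⊠ c ⊠ c ⊞ b ⊠ b ⊠ c ⊠ c ⊠ c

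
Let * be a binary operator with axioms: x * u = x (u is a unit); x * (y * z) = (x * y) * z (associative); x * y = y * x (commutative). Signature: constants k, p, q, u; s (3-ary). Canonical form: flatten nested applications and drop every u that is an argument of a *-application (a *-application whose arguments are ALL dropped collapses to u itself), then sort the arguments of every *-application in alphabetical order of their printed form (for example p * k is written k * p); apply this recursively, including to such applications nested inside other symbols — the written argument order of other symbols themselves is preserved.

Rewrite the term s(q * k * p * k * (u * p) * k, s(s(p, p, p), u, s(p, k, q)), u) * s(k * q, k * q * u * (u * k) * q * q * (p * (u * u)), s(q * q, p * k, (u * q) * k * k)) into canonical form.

Answer: s(k * k * k * p * p * q, s(s(p, p, p), u, s(p, k, q)), u) * s(k * q, k * k * p * q * q * q, s(q * q, k * p, k * k * q))

Derivation:
Canonicalize subterm:  s(q * k * p * k * (u * p) * k, s(s(p, p, p), u, s(p, k, q)), u)  →  s(k * k * k * p * p * q, s(s(p, p, p), u, s(p, k, q)), u)
Canonicalize subterm:  s(k * q, k * q * u * (u * k) * q * q * (p * (u * u)), s(q * q, p * k, (u * q) * k * k))  →  s(k * q, k * k * p * q * q * q, s(q * q, k * p, k * k * q))
Order the arguments:  s(k * k * k * p * p * q, s(s(p, p, p), u, s(p, k, q)), u) * s(k * q, k * k * p * q * q * q, s(q * q, k * p, k * k * q))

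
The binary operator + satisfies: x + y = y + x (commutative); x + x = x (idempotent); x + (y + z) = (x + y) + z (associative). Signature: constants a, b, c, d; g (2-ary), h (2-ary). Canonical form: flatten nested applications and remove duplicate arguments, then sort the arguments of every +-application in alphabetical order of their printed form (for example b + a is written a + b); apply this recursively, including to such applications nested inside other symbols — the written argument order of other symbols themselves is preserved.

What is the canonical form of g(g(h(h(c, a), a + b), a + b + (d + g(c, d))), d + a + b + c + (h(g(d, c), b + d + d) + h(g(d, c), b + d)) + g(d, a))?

Answer: g(g(h(h(c, a), a + b), a + b + d + g(c, d)), a + b + c + d + g(d, a) + h(g(d, c), b + d))

Derivation:
Work inside:  d + a + b + c + (h(g(d, c), b + d + d) + h(g(d, c), b + d)) + g(d, a)
Flatten:  d + a + b + c + h(g(d, c), b + d + d) + h(g(d, c), b + d) + g(d, a)
Inside:  h(g(d, c), b + d + d)  →  h(g(d, c), b + d)
Drop duplicates:  drop duplicate h(g(d, c), b + d)
Sort:  a + b + c + d + g(d, a) + h(g(d, c), b + d)
Rebuild:  g(g(h(h(c, a), a + b), a + b + d + g(c, d)), a + b + c + d + g(d, a) + h(g(d, c), b + d))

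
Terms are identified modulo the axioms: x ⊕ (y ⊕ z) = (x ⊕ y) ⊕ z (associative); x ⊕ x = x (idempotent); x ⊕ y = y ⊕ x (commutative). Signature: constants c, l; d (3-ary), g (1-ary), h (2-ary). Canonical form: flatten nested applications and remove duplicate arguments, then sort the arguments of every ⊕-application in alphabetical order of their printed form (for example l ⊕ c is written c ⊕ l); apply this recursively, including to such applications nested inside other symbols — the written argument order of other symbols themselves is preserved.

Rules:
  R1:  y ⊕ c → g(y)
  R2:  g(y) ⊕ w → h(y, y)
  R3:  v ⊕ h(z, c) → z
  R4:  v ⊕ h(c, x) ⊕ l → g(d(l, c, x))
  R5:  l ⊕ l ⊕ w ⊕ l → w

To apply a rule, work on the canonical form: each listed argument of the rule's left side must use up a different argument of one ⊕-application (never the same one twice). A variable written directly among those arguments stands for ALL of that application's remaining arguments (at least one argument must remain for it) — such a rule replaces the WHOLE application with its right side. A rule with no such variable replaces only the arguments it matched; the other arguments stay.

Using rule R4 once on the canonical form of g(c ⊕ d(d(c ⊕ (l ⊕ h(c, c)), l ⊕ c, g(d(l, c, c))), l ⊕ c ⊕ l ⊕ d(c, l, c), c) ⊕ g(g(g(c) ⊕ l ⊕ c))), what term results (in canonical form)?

Canonical form:  g(c ⊕ d(d(c ⊕ h(c, c) ⊕ l, c ⊕ l, g(d(l, c, c))), c ⊕ d(c, l, c) ⊕ l, c) ⊕ g(g(c ⊕ g(c) ⊕ l)))
Match R4:  consume h(c, c), l;  v := c, x := c
The variable takes the whole remainder — replace the entire application.
Result:  g(c ⊕ d(d(g(d(l, c, c)), c ⊕ l, g(d(l, c, c))), c ⊕ d(c, l, c) ⊕ l, c) ⊕ g(g(c ⊕ g(c) ⊕ l)))

Answer: g(c ⊕ d(d(g(d(l, c, c)), c ⊕ l, g(d(l, c, c))), c ⊕ d(c, l, c) ⊕ l, c) ⊕ g(g(c ⊕ g(c) ⊕ l)))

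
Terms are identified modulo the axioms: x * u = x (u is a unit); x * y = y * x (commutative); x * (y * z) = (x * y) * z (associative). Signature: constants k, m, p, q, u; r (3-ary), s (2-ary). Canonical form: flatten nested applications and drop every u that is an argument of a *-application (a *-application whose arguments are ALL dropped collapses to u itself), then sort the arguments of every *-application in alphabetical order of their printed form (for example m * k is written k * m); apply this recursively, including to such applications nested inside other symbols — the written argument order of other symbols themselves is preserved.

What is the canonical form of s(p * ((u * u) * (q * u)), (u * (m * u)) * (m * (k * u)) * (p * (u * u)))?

Answer: s(p * q, k * m * m * p)

Derivation:
Focus inside:  (u * (m * u)) * (m * (k * u)) * (p * (u * u))
Merge nested applications:  u * m * u * m * k * u * p * u * u
Units out:  drop u (×5)
Sort arguments:  k * m * m * p
Rebuild:  s(p * q, k * m * m * p)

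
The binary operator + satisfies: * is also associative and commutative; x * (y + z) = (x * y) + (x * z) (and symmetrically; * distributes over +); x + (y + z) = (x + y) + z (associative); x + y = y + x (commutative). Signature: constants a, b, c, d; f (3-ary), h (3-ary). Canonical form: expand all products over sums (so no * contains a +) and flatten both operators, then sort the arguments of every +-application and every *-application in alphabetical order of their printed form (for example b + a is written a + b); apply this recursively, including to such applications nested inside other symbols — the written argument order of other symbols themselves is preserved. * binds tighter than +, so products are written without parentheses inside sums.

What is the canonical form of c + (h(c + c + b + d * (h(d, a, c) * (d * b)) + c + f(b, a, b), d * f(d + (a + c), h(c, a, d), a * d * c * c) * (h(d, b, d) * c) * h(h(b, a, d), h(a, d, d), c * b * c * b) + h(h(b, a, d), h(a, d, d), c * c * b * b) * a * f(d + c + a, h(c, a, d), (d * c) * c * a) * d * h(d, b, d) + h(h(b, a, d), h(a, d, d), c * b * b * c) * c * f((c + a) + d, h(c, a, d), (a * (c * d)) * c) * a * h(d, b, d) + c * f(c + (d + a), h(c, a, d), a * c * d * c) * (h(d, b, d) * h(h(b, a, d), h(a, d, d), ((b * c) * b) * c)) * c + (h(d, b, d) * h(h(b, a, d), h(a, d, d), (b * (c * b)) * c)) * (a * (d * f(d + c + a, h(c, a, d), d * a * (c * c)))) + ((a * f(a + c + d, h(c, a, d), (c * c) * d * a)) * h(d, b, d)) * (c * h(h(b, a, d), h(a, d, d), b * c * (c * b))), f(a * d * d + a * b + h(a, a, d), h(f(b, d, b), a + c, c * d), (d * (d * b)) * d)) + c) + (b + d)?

Answer: b + c + c + d + h(b + b * d * d * h(d, a, c) + c + c + c + f(b, a, b), a * c * f(a + c + d, h(c, a, d), a * c * c * d) * h(d, b, d) * h(h(b, a, d), h(a, d, d), b * b * c * c) + a * c * f(a + c + d, h(c, a, d), a * c * c * d) * h(d, b, d) * h(h(b, a, d), h(a, d, d), b * b * c * c) + a * d * f(a + c + d, h(c, a, d), a * c * c * d) * h(d, b, d) * h(h(b, a, d), h(a, d, d), b * b * c * c) + a * d * f(a + c + d, h(c, a, d), a * c * c * d) * h(d, b, d) * h(h(b, a, d), h(a, d, d), b * b * c * c) + c * c * f(a + c + d, h(c, a, d), a * c * c * d) * h(d, b, d) * h(h(b, a, d), h(a, d, d), b * b * c * c) + c * d * f(a + c + d, h(c, a, d), a * c * c * d) * h(d, b, d) * h(h(b, a, d), h(a, d, d), b * b * c * c), f(a * b + a * d * d + h(a, a, d), h(f(b, d, b), a + c, c * d), b * d * d * d))

Derivation:
Merge nested applications:  c + h(b + b * d * d * h(d, a, c) + c + c + c + f(b, a, b), a * c * f(a + c + d, h(c, a, d), a * c * c * d) * h(d, b, d) * h(h(b, a, d), h(a, d, d), b * b * c * c) + a * c * f(a + c + d, h(c, a, d), a * c * c * d) * h(d, b, d) * h(h(b, a, d), h(a, d, d), b * b * c * c) + a * d * f(a + c + d, h(c, a, d), a * c * c * d) * h(d, b, d) * h(h(b, a, d), h(a, d, d), b * b * c * c) + a * d * f(a + c + d, h(c, a, d), a * c * c * d) * h(d, b, d) * h(h(b, a, d), h(a, d, d), b * b * c * c) + c * c * f(a + c + d, h(c, a, d), a * c * c * d) * h(d, b, d) * h(h(b, a, d), h(a, d, d), b * b * c * c) + c * d * f(a + c + d, h(c, a, d), a * c * c * d) * h(d, b, d) * h(h(b, a, d), h(a, d, d), b * b * c * c), f(a * b + a * d * d + h(a, a, d), h(f(b, d, b), a + c, c * d), b * d * d * d)) + c + b + d
Order the arguments:  b + c + c + d + h(b + b * d * d * h(d, a, c) + c + c + c + f(b, a, b), a * c * f(a + c + d, h(c, a, d), a * c * c * d) * h(d, b, d) * h(h(b, a, d), h(a, d, d), b * b * c * c) + a * c * f(a + c + d, h(c, a, d), a * c * c * d) * h(d, b, d) * h(h(b, a, d), h(a, d, d), b * b * c * c) + a * d * f(a + c + d, h(c, a, d), a * c * c * d) * h(d, b, d) * h(h(b, a, d), h(a, d, d), b * b * c * c) + a * d * f(a + c + d, h(c, a, d), a * c * c * d) * h(d, b, d) * h(h(b, a, d), h(a, d, d), b * b * c * c) + c * c * f(a + c + d, h(c, a, d), a * c * c * d) * h(d, b, d) * h(h(b, a, d), h(a, d, d), b * b * c * c) + c * d * f(a + c + d, h(c, a, d), a * c * c * d) * h(d, b, d) * h(h(b, a, d), h(a, d, d), b * b * c * c), f(a * b + a * d * d + h(a, a, d), h(f(b, d, b), a + c, c * d), b * d * d * d))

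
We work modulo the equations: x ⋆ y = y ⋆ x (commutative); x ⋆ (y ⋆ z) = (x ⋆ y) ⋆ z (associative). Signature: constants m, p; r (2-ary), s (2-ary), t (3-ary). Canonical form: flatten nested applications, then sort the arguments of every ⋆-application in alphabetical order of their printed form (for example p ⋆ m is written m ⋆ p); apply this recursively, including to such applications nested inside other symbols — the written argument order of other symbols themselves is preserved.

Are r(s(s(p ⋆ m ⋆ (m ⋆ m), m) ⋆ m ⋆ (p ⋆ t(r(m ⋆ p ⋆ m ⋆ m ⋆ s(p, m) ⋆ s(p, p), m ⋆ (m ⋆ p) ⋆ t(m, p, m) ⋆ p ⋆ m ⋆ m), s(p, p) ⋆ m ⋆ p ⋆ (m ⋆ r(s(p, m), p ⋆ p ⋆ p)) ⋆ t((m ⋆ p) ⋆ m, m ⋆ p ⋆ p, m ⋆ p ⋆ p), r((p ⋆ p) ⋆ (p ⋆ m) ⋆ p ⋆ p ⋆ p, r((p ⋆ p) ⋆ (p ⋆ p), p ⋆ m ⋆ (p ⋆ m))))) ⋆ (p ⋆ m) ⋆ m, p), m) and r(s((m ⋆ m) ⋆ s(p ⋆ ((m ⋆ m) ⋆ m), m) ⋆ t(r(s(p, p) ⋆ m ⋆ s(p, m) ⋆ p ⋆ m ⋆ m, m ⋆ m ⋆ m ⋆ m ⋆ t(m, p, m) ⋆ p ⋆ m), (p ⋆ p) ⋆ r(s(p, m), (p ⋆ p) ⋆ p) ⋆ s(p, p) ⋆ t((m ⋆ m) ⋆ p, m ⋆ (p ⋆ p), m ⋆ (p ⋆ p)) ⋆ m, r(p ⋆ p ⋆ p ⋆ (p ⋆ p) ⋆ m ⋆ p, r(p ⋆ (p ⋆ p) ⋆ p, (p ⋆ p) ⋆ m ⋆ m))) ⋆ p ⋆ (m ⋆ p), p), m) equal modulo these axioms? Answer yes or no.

Left:  r(s(s(p ⋆ m ⋆ (m ⋆ m), m) ⋆ m ⋆ (p ⋆ t(r(m ⋆ p ⋆ m ⋆ m ⋆ s(p, m) ⋆ s(p, p), m ⋆ (m ⋆ p) ⋆ t(m, p, m) ⋆ p ⋆ m ⋆ m), s(p, p) ⋆ m ⋆ p ⋆ (m ⋆ r(s(p, m), p ⋆ p ⋆ p)) ⋆ t((m ⋆ p) ⋆ m, m ⋆ p ⋆ p, m ⋆ p ⋆ p), r((p ⋆ p) ⋆ (p ⋆ m) ⋆ p ⋆ p ⋆ p, r((p ⋆ p) ⋆ (p ⋆ p), p ⋆ m ⋆ (p ⋆ m))))) ⋆ (p ⋆ m) ⋆ m, p), m)
  Work inside:  s(p ⋆ m ⋆ (m ⋆ m), m) ⋆ m ⋆ (p ⋆ t(r(m ⋆ p ⋆ m ⋆ m ⋆ s(p, m) ⋆ s(p, p), m ⋆ (m ⋆ p) ⋆ t(m, p, m) ⋆ p ⋆ m ⋆ m), s(p, p) ⋆ m ⋆ p ⋆ (m ⋆ r(s(p, m), p ⋆ p ⋆ p)) ⋆ t((m ⋆ p) ⋆ m, m ⋆ p ⋆ p, m ⋆ p ⋆ p), r((p ⋆ p) ⋆ (p ⋆ m) ⋆ p ⋆ p ⋆ p, r((p ⋆ p) ⋆ (p ⋆ p), p ⋆ m ⋆ (p ⋆ m))))) ⋆ (p ⋆ m) ⋆ m
  Flatten:  s(p ⋆ m ⋆ (m ⋆ m), m) ⋆ m ⋆ p ⋆ t(r(m ⋆ p ⋆ m ⋆ m ⋆ s(p, m) ⋆ s(p, p), m ⋆ (m ⋆ p) ⋆ t(m, p, m) ⋆ p ⋆ m ⋆ m), s(p, p) ⋆ m ⋆ p ⋆ (m ⋆ r(s(p, m), p ⋆ p ⋆ p)) ⋆ t((m ⋆ p) ⋆ m, m ⋆ p ⋆ p, m ⋆ p ⋆ p), r((p ⋆ p) ⋆ (p ⋆ m) ⋆ p ⋆ p ⋆ p, r((p ⋆ p) ⋆ (p ⋆ p), p ⋆ m ⋆ (p ⋆ m)))) ⋆ p ⋆ m ⋆ m
  Inside:  s(p ⋆ m ⋆ (m ⋆ m), m)  →  s(m ⋆ m ⋆ m ⋆ p, m)
  Simplify inside:  t(r(m ⋆ p ⋆ m ⋆ m ⋆ s(p, m) ⋆ s(p, p), m ⋆ (m ⋆ p) ⋆ t(m, p, m) ⋆ p ⋆ m ⋆ m), s(p, p) ⋆ m ⋆ p ⋆ (m ⋆ r(s(p, m), p ⋆ p ⋆ p)) ⋆ t((m ⋆ p) ⋆ m, m ⋆ p ⋆ p, m ⋆ p ⋆ p), r((p ⋆ p) ⋆ (p ⋆ m) ⋆ p ⋆ p ⋆ p, r((p ⋆ p) ⋆ (p ⋆ p), p ⋆ m ⋆ (p ⋆ m))))  →  t(r(m ⋆ m ⋆ m ⋆ p ⋆ s(p, m) ⋆ s(p, p), m ⋆ m ⋆ m ⋆ m ⋆ p ⋆ p ⋆ t(m, p, m)), m ⋆ m ⋆ p ⋆ r(s(p, m), p ⋆ p ⋆ p) ⋆ s(p, p) ⋆ t(m ⋆ m ⋆ p, m ⋆ p ⋆ p, m ⋆ p ⋆ p), r(m ⋆ p ⋆ p ⋆ p ⋆ p ⋆ p ⋆ p, r(p ⋆ p ⋆ p ⋆ p, m ⋆ m ⋆ p ⋆ p)))
  Sort:  m ⋆ m ⋆ m ⋆ p ⋆ p ⋆ s(m ⋆ m ⋆ m ⋆ p, m) ⋆ t(r(m ⋆ m ⋆ m ⋆ p ⋆ s(p, m) ⋆ s(p, p), m ⋆ m ⋆ m ⋆ m ⋆ p ⋆ p ⋆ t(m, p, m)), m ⋆ m ⋆ p ⋆ r(s(p, m), p ⋆ p ⋆ p) ⋆ s(p, p) ⋆ t(m ⋆ m ⋆ p, m ⋆ p ⋆ p, m ⋆ p ⋆ p), r(m ⋆ p ⋆ p ⋆ p ⋆ p ⋆ p ⋆ p, r(p ⋆ p ⋆ p ⋆ p, m ⋆ m ⋆ p ⋆ p)))
  Reassemble:  r(s(m ⋆ m ⋆ m ⋆ p ⋆ p ⋆ s(m ⋆ m ⋆ m ⋆ p, m) ⋆ t(r(m ⋆ m ⋆ m ⋆ p ⋆ s(p, m) ⋆ s(p, p), m ⋆ m ⋆ m ⋆ m ⋆ p ⋆ p ⋆ t(m, p, m)), m ⋆ m ⋆ p ⋆ r(s(p, m), p ⋆ p ⋆ p) ⋆ s(p, p) ⋆ t(m ⋆ m ⋆ p, m ⋆ p ⋆ p, m ⋆ p ⋆ p), r(m ⋆ p ⋆ p ⋆ p ⋆ p ⋆ p ⋆ p, r(p ⋆ p ⋆ p ⋆ p, m ⋆ m ⋆ p ⋆ p))), p), m)
Right:  r(s((m ⋆ m) ⋆ s(p ⋆ ((m ⋆ m) ⋆ m), m) ⋆ t(r(s(p, p) ⋆ m ⋆ s(p, m) ⋆ p ⋆ m ⋆ m, m ⋆ m ⋆ m ⋆ m ⋆ t(m, p, m) ⋆ p ⋆ m), (p ⋆ p) ⋆ r(s(p, m), (p ⋆ p) ⋆ p) ⋆ s(p, p) ⋆ t((m ⋆ m) ⋆ p, m ⋆ (p ⋆ p), m ⋆ (p ⋆ p)) ⋆ m, r(p ⋆ p ⋆ p ⋆ (p ⋆ p) ⋆ m ⋆ p, r(p ⋆ (p ⋆ p) ⋆ p, (p ⋆ p) ⋆ m ⋆ m))) ⋆ p ⋆ (m ⋆ p), p), m)
  Focus inside:  (m ⋆ m) ⋆ s(p ⋆ ((m ⋆ m) ⋆ m), m) ⋆ t(r(s(p, p) ⋆ m ⋆ s(p, m) ⋆ p ⋆ m ⋆ m, m ⋆ m ⋆ m ⋆ m ⋆ t(m, p, m) ⋆ p ⋆ m), (p ⋆ p) ⋆ r(s(p, m), (p ⋆ p) ⋆ p) ⋆ s(p, p) ⋆ t((m ⋆ m) ⋆ p, m ⋆ (p ⋆ p), m ⋆ (p ⋆ p)) ⋆ m, r(p ⋆ p ⋆ p ⋆ (p ⋆ p) ⋆ m ⋆ p, r(p ⋆ (p ⋆ p) ⋆ p, (p ⋆ p) ⋆ m ⋆ m))) ⋆ p ⋆ (m ⋆ p)
  Merge nested applications:  m ⋆ m ⋆ s(p ⋆ ((m ⋆ m) ⋆ m), m) ⋆ t(r(s(p, p) ⋆ m ⋆ s(p, m) ⋆ p ⋆ m ⋆ m, m ⋆ m ⋆ m ⋆ m ⋆ t(m, p, m) ⋆ p ⋆ m), (p ⋆ p) ⋆ r(s(p, m), (p ⋆ p) ⋆ p) ⋆ s(p, p) ⋆ t((m ⋆ m) ⋆ p, m ⋆ (p ⋆ p), m ⋆ (p ⋆ p)) ⋆ m, r(p ⋆ p ⋆ p ⋆ (p ⋆ p) ⋆ m ⋆ p, r(p ⋆ (p ⋆ p) ⋆ p, (p ⋆ p) ⋆ m ⋆ m))) ⋆ p ⋆ m ⋆ p
  Inside:  s(p ⋆ ((m ⋆ m) ⋆ m), m)  →  s(m ⋆ m ⋆ m ⋆ p, m)
  Inside:  t(r(s(p, p) ⋆ m ⋆ s(p, m) ⋆ p ⋆ m ⋆ m, m ⋆ m ⋆ m ⋆ m ⋆ t(m, p, m) ⋆ p ⋆ m), (p ⋆ p) ⋆ r(s(p, m), (p ⋆ p) ⋆ p) ⋆ s(p, p) ⋆ t((m ⋆ m) ⋆ p, m ⋆ (p ⋆ p), m ⋆ (p ⋆ p)) ⋆ m, r(p ⋆ p ⋆ p ⋆ (p ⋆ p) ⋆ m ⋆ p, r(p ⋆ (p ⋆ p) ⋆ p, (p ⋆ p) ⋆ m ⋆ m)))  →  t(r(m ⋆ m ⋆ m ⋆ p ⋆ s(p, m) ⋆ s(p, p), m ⋆ m ⋆ m ⋆ m ⋆ m ⋆ p ⋆ t(m, p, m)), m ⋆ p ⋆ p ⋆ r(s(p, m), p ⋆ p ⋆ p) ⋆ s(p, p) ⋆ t(m ⋆ m ⋆ p, m ⋆ p ⋆ p, m ⋆ p ⋆ p), r(m ⋆ p ⋆ p ⋆ p ⋆ p ⋆ p ⋆ p, r(p ⋆ p ⋆ p ⋆ p, m ⋆ m ⋆ p ⋆ p)))
  Sort arguments:  m ⋆ m ⋆ m ⋆ p ⋆ p ⋆ s(m ⋆ m ⋆ m ⋆ p, m) ⋆ t(r(m ⋆ m ⋆ m ⋆ p ⋆ s(p, m) ⋆ s(p, p), m ⋆ m ⋆ m ⋆ m ⋆ m ⋆ p ⋆ t(m, p, m)), m ⋆ p ⋆ p ⋆ r(s(p, m), p ⋆ p ⋆ p) ⋆ s(p, p) ⋆ t(m ⋆ m ⋆ p, m ⋆ p ⋆ p, m ⋆ p ⋆ p), r(m ⋆ p ⋆ p ⋆ p ⋆ p ⋆ p ⋆ p, r(p ⋆ p ⋆ p ⋆ p, m ⋆ m ⋆ p ⋆ p)))
  Reassemble:  r(s(m ⋆ m ⋆ m ⋆ p ⋆ p ⋆ s(m ⋆ m ⋆ m ⋆ p, m) ⋆ t(r(m ⋆ m ⋆ m ⋆ p ⋆ s(p, m) ⋆ s(p, p), m ⋆ m ⋆ m ⋆ m ⋆ m ⋆ p ⋆ t(m, p, m)), m ⋆ p ⋆ p ⋆ r(s(p, m), p ⋆ p ⋆ p) ⋆ s(p, p) ⋆ t(m ⋆ m ⋆ p, m ⋆ p ⋆ p, m ⋆ p ⋆ p), r(m ⋆ p ⋆ p ⋆ p ⋆ p ⋆ p ⋆ p, r(p ⋆ p ⋆ p ⋆ p, m ⋆ m ⋆ p ⋆ p))), p), m)

Answer: no — r(s(m ⋆ m ⋆ m ⋆ p ⋆ p ⋆ s(m ⋆ m ⋆ m ⋆ p, m) ⋆ t(r(m ⋆ m ⋆ m ⋆ p ⋆ s(p, m) ⋆ s(p, p), m ⋆ m ⋆ m ⋆ m ⋆ p ⋆ p ⋆ t(m, p, m)), m ⋆ m ⋆ p ⋆ r(s(p, m), p ⋆ p ⋆ p) ⋆ s(p, p) ⋆ t(m ⋆ m ⋆ p, m ⋆ p ⋆ p, m ⋆ p ⋆ p), r(m ⋆ p ⋆ p ⋆ p ⋆ p ⋆ p ⋆ p, r(p ⋆ p ⋆ p ⋆ p, m ⋆ m ⋆ p ⋆ p))), p), m) vs r(s(m ⋆ m ⋆ m ⋆ p ⋆ p ⋆ s(m ⋆ m ⋆ m ⋆ p, m) ⋆ t(r(m ⋆ m ⋆ m ⋆ p ⋆ s(p, m) ⋆ s(p, p), m ⋆ m ⋆ m ⋆ m ⋆ m ⋆ p ⋆ t(m, p, m)), m ⋆ p ⋆ p ⋆ r(s(p, m), p ⋆ p ⋆ p) ⋆ s(p, p) ⋆ t(m ⋆ m ⋆ p, m ⋆ p ⋆ p, m ⋆ p ⋆ p), r(m ⋆ p ⋆ p ⋆ p ⋆ p ⋆ p ⋆ p, r(p ⋆ p ⋆ p ⋆ p, m ⋆ m ⋆ p ⋆ p))), p), m)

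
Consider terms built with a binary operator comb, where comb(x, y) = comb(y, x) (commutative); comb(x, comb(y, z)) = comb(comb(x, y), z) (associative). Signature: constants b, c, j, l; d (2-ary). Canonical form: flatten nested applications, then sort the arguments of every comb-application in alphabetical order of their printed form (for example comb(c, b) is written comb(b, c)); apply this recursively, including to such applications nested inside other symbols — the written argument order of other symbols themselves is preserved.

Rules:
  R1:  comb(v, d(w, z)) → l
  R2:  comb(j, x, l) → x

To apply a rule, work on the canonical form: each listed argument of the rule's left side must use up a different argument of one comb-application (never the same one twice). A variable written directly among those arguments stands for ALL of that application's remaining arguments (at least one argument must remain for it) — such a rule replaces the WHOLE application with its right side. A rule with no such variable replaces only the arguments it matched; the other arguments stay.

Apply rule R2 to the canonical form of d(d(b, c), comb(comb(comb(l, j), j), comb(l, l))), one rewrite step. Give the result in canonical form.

Answer: d(d(b, c), comb(j, l, l))

Derivation:
Canonical form:  d(d(b, c), comb(j, j, l, l, l))
Apply R2:  consuming j, l;  x := comb(j, l, l)
Every leftover argument binds to the variable; the entire application is replaced.
Result:  d(d(b, c), comb(j, l, l))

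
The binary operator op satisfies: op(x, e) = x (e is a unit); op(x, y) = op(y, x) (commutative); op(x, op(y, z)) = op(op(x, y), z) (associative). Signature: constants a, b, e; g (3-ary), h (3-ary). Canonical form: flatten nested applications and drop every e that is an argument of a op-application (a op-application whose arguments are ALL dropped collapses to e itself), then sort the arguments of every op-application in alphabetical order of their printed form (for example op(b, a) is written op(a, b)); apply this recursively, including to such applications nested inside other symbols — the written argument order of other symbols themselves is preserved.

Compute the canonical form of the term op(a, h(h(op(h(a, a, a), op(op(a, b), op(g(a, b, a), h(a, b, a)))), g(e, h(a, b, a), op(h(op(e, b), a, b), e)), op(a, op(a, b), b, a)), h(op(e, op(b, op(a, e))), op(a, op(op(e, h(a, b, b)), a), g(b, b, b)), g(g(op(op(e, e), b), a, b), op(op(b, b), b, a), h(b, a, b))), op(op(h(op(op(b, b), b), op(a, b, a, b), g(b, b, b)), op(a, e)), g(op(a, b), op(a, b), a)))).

Answer: op(a, h(h(op(a, b, g(a, b, a), h(a, a, a), h(a, b, a)), g(e, h(a, b, a), h(b, a, b)), op(a, a, a, b, b)), h(op(a, b), op(a, a, g(b, b, b), h(a, b, b)), g(g(b, a, b), op(a, b, b, b), h(b, a, b))), op(a, g(op(a, b), op(a, b), a), h(op(b, b, b), op(a, a, b, b), g(b, b, b)))))

Derivation:
Canonicalize subterm:  h(h(op(h(a, a, a), op(op(a, b), op(g(a, b, a), h(a, b, a)))), g(e, h(a, b, a), op(h(op(e, b), a, b), e)), op(a, op(a, b), b, a)), h(op(e, op(b, op(a, e))), op(a, op(op(e, h(a, b, b)), a), g(b, b, b)), g(g(op(op(e, e), b), a, b), op(op(b, b), b, a), h(b, a, b))), op(op(h(op(op(b, b), b), op(a, b, a, b), g(b, b, b)), op(a, e)), g(op(a, b), op(a, b), a)))  →  h(h(op(a, b, g(a, b, a), h(a, a, a), h(a, b, a)), g(e, h(a, b, a), h(b, a, b)), op(a, a, a, b, b)), h(op(a, b), op(a, a, g(b, b, b), h(a, b, b)), g(g(b, a, b), op(a, b, b, b), h(b, a, b))), op(a, g(op(a, b), op(a, b), a), h(op(b, b, b), op(a, a, b, b), g(b, b, b))))
Order the arguments:  op(a, h(h(op(a, b, g(a, b, a), h(a, a, a), h(a, b, a)), g(e, h(a, b, a), h(b, a, b)), op(a, a, a, b, b)), h(op(a, b), op(a, a, g(b, b, b), h(a, b, b)), g(g(b, a, b), op(a, b, b, b), h(b, a, b))), op(a, g(op(a, b), op(a, b), a), h(op(b, b, b), op(a, a, b, b), g(b, b, b)))))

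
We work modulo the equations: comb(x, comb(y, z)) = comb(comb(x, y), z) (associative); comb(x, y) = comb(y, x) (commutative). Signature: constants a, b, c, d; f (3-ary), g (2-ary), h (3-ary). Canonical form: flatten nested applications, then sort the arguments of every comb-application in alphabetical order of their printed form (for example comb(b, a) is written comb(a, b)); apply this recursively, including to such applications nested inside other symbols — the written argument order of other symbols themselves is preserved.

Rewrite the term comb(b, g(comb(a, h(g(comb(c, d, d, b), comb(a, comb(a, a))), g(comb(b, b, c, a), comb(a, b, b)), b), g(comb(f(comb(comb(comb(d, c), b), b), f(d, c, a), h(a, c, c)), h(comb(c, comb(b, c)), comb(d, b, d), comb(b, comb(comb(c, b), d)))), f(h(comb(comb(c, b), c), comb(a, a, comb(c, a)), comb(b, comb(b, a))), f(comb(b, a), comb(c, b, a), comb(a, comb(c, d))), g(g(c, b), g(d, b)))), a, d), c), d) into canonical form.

Answer: comb(b, d, g(comb(a, a, d, g(comb(f(comb(b, b, c, d), f(d, c, a), h(a, c, c)), h(comb(b, c, c), comb(b, d, d), comb(b, b, c, d))), f(h(comb(b, c, c), comb(a, a, a, c), comb(a, b, b)), f(comb(a, b), comb(a, b, c), comb(a, c, d)), g(g(c, b), g(d, b)))), h(g(comb(b, c, d, d), comb(a, a, a)), g(comb(a, b, b, c), comb(a, b, b)), b)), c))

Derivation:
Simplify inside:  g(comb(a, h(g(comb(c, d, d, b), comb(a, comb(a, a))), g(comb(b, b, c, a), comb(a, b, b)), b), g(comb(f(comb(comb(comb(d, c), b), b), f(d, c, a), h(a, c, c)), h(comb(c, comb(b, c)), comb(d, b, d), comb(b, comb(comb(c, b), d)))), f(h(comb(comb(c, b), c), comb(a, a, comb(c, a)), comb(b, comb(b, a))), f(comb(b, a), comb(c, b, a), comb(a, comb(c, d))), g(g(c, b), g(d, b)))), a, d), c)  →  g(comb(a, a, d, g(comb(f(comb(b, b, c, d), f(d, c, a), h(a, c, c)), h(comb(b, c, c), comb(b, d, d), comb(b, b, c, d))), f(h(comb(b, c, c), comb(a, a, a, c), comb(a, b, b)), f(comb(a, b), comb(a, b, c), comb(a, c, d)), g(g(c, b), g(d, b)))), h(g(comb(b, c, d, d), comb(a, a, a)), g(comb(a, b, b, c), comb(a, b, b)), b)), c)
Sort arguments:  comb(b, d, g(comb(a, a, d, g(comb(f(comb(b, b, c, d), f(d, c, a), h(a, c, c)), h(comb(b, c, c), comb(b, d, d), comb(b, b, c, d))), f(h(comb(b, c, c), comb(a, a, a, c), comb(a, b, b)), f(comb(a, b), comb(a, b, c), comb(a, c, d)), g(g(c, b), g(d, b)))), h(g(comb(b, c, d, d), comb(a, a, a)), g(comb(a, b, b, c), comb(a, b, b)), b)), c))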